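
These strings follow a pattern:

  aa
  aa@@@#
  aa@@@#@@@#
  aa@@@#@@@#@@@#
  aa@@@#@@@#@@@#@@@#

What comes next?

aa@@@#@@@#@@@#@@@#@@@#

The strings grow by a fixed suffix @@@# each time.
So the next term is aa@@@#@@@#@@@#@@@#·@@@#.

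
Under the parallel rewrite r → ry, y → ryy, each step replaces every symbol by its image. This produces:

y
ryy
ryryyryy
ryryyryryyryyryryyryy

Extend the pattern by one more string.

ryryyryryyryyryryyryryyryyryryyryyryryyryryyryyryryyryy

φ(ryryyryryyryyryryyryy) expands symbol-by-symbol to ry ryy ry ryy ryy ry ryy ry ryy ryy ry ryy ryy ry ryy ry ryy ryy ry ryy ryy; joining the 21 pieces gives the next term.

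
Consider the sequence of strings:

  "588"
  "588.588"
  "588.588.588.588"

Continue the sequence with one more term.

Every step duplicates the string with '.' between the halves.
Doubling 588.588.588.588 with '.' between the halves:

588.588.588.588.588.588.588.588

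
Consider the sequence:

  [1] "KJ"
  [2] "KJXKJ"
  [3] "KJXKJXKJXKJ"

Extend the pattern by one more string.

s(k+1) = s(k)·X·s(k) — each term doubles the last with 'X' between the halves.
So the next term is two copies of KJXKJXKJXKJ with 'X' between the halves.

KJXKJXKJXKJXKJXKJXKJXKJ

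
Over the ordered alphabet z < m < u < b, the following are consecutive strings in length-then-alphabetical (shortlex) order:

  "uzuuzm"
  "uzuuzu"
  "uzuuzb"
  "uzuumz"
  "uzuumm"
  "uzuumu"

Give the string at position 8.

uzuuuz

Advancing 2 positions from uzuumu through uzuumu → uzuumb reaches term 8.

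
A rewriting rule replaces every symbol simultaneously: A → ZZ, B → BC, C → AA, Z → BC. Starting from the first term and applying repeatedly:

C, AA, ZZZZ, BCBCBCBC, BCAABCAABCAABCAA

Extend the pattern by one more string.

Applying the rule to each of the 16 symbols of BCAABCAABCAABCAA gives the pieces BC AA ZZ ZZ BC AA ZZ ZZ BC AA ZZ ZZ BC AA ZZ ZZ, which concatenate to the answer.

BCAAZZZZBCAAZZZZBCAAZZZZBCAAZZZZ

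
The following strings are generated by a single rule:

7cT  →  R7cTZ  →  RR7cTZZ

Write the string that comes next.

s(k+1) = R·s(k)·Z, so each term gains R as a prefix and Z as a suffix.
So the next term is R·RR7cTZZ·Z.

RRR7cTZZZ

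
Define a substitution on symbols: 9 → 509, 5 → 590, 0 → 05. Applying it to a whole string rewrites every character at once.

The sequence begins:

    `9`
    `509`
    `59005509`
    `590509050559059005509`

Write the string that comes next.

Replace each of the 21 characters of 590509050559059005509 in place — 590 509 05 590 05 509 05 590 05 590 590 509 05 590 509 05 05 590 590 05 509 — and concatenate.

5905090559005509055900559059050905590509050559059005509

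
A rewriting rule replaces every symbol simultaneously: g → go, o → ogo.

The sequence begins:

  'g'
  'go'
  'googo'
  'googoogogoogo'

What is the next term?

Rewriting the 13 symbols of googoogogoogo one by one yields go ogo ogo go ogo ogo go ogo go ogo ogo go ogo; concatenated:

googoogogoogoogogoogogoogoogogoogo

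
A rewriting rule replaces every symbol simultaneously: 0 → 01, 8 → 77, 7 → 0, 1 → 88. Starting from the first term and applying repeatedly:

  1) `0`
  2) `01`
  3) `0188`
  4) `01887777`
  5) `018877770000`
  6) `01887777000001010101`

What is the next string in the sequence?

Rewriting the 20 symbols of 01887777000001010101 one by one yields 01 88 77 77 0 0 0 0 01 01 01 01 01 88 01 88 01 88 01 88; concatenated:

018877770000010101010188018801880188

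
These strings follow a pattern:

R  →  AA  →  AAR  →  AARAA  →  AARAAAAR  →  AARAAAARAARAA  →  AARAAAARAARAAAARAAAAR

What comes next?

AARAAAARAARAAAARAAAARAARAAAARAARAA

Each term (from the third on) is the previous term followed by the one before it: term 3 = AA·R = AAR.
So term 8 is AARAAAARAARAAAARAAAAR·AARAAAARAARAA.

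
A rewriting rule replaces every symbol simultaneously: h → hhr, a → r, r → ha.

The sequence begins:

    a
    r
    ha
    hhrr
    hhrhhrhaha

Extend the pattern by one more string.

hhrhhrhahhrhhrhahhrrhhrr

Rewriting each symbol of hhrhhrhaha: h→hhr, h→hhr, r→ha, h→hhr, h→hhr, r→ha, h→hhr, a→r, h→hhr, a→r, which concatenates to hhr hhr ha hhr hhr ha hhr r hhr r.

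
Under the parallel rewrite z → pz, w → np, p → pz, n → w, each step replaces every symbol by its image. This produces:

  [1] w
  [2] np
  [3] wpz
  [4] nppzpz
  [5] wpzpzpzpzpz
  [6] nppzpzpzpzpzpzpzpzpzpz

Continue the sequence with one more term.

φ(nppzpzpzpzpzpzpzpzpzpz) expands symbol-by-symbol to w pz pz pz pz pz pz pz pz pz pz pz pz pz pz pz pz pz pz pz pz pz; joining the 22 pieces gives the next term.

wpzpzpzpzpzpzpzpzpzpzpzpzpzpzpzpzpzpzpzpzpz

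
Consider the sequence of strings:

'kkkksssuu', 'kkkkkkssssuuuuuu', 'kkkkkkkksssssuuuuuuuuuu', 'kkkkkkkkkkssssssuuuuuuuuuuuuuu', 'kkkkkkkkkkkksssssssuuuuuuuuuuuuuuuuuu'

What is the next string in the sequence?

kkkkkkkkkkkkkkssssssssuuuuuuuuuuuuuuuuuuuuuu

Term n consists of 2n+2 k's, followed by n+2 s's, followed by 4n-2 u's (n = 1, 2, …).
For the next term, n = 6, so the run lengths are 14, 8, 22.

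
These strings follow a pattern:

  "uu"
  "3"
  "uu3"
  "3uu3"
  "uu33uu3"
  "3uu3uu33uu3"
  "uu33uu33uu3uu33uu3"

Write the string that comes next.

From term 3 onward, concatenate the second-to-last term with the last: uu·3 = uu3, 3·uu3 = 3uu3, …
So term 8 is 3uu3uu33uu3·uu33uu33uu3uu33uu3.

3uu3uu33uu3uu33uu33uu3uu33uu3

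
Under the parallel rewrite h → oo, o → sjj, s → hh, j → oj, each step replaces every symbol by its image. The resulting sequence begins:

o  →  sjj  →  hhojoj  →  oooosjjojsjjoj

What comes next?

Replace each of the 14 characters of oooosjjojsjjoj in place — sjj sjj sjj sjj hh oj oj sjj oj hh oj oj sjj oj — and concatenate.

sjjsjjsjjsjjhhojojsjjojhhojojsjjoj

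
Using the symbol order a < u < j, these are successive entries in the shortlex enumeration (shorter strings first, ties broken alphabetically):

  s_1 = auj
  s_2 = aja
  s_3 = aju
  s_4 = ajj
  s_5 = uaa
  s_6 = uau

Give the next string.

Find the rightmost character of uau below j, bump it to the next letter, and reset everything to its right to a.

uaj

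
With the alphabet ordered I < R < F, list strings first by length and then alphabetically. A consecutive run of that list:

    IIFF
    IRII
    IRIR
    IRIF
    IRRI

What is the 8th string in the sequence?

Stepping forward 3 times from IRRI: IRRI → IRRR → IRRF, then the target.

IRFI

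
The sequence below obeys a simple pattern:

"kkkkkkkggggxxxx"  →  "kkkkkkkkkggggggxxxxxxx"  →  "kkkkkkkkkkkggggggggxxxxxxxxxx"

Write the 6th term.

Each string has the form k^{2n+3} g^{2n} x^{3n-2}, where the shown terms are n = 2, 3, 4.
For term 6, n = 7, so the run lengths are 17, 14, 19.

kkkkkkkkkkkkkkkkkggggggggggggggxxxxxxxxxxxxxxxxxxx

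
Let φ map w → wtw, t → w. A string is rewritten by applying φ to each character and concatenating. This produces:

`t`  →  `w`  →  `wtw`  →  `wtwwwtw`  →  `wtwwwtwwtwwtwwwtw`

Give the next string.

Rewriting the 17 symbols of wtwwwtwwtwwtwwwtw one by one yields wtw w wtw wtw wtw w wtw wtw w wtw wtw w wtw wtw wtw w wtw; concatenated:

wtwwwtwwtwwtwwwtwwtwwwtwwtwwwtwwtwwtwwwtw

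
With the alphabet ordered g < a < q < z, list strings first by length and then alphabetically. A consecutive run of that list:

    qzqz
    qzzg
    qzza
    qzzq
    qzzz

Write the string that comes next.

zggg

The successor of qzzz increments the rightmost position that isn't already z and resets every position after it to g.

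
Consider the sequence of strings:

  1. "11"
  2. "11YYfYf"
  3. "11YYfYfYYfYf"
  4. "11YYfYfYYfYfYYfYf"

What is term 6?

11YYfYfYYfYfYYfYfYYfYfYYfYf

Each term is the previous one with YYfYf appended.
From 11YYfYfYYfYfYYfYf, 2 further steps: 11YYfYfYYfYfYYfYf → 11YYfYfYYfYfYYfYfYYfYf → (answer).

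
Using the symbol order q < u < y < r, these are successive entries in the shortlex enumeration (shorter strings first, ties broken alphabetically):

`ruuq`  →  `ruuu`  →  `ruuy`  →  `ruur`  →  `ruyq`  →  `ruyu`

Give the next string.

The successor of ruyu increments the rightmost position that isn't already r and resets every position after it to q.

ruyy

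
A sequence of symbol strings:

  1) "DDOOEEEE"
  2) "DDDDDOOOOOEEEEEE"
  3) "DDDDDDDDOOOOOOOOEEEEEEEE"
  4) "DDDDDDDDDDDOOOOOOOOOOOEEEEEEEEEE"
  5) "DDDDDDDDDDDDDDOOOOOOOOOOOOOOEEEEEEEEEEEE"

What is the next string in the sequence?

DDDDDDDDDDDDDDDDDOOOOOOOOOOOOOOOOOEEEEEEEEEEEEEE

The n-th term is 3n-1 D's then 3n-1 O's then 2n+2 E's (n = 1, 2, …).
At n = 6 the blocks have lengths 17, 17, 14.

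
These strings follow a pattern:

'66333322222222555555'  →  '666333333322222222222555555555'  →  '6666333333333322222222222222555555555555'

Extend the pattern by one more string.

66666333333333333322222222222222222555555555555555

The n-th term is n 6's then 3n-2 3's then 3n+2 2's then 3n 5's, where the shown terms are n = 2, 3, 4.
At n = 5 the blocks have lengths 5, 13, 17, 15.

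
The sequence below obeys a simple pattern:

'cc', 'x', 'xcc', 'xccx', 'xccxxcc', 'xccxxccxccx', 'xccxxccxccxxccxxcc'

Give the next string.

xccxxccxccxxccxxccxccxxccxccx

This is a Fibonacci-style word recurrence s(k) = s(k−1)·s(k−2): e.g. x·cc = xcc.
The next term joins xccxxccxccxxccxxcc and xccxxccxccx.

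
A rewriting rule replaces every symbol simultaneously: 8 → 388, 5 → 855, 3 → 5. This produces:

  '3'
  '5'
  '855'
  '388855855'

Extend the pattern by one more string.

5388388388855855388855855

Apply φ to 388855855 symbol by symbol: 3→5, 8→388, 8→388, 8→388, 5→855, 5→855, 8→388, 5→855, 5→855; joined: 5 388 388 388 855 855 388 855 855.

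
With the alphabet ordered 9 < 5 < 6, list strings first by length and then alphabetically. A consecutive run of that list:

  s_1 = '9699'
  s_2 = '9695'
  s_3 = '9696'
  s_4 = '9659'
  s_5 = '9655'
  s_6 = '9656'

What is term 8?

Continuing the enumeration 2 steps past 9656: 9656 → 9669 → (answer).

9665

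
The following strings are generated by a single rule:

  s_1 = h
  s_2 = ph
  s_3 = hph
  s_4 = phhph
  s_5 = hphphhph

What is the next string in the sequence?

From term 3 onward, concatenate the second-to-last term with the last: h·ph = hph, ph·hph = phhph, …
So term 6 is phhph·hphphhph.

phhphhphphhph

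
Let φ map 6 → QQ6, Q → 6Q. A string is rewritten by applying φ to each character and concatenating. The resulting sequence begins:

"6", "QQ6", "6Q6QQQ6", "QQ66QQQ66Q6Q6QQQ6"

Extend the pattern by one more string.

Rewriting the 17 symbols of QQ66QQQ66Q6Q6QQQ6 one by one yields 6Q 6Q QQ6 QQ6 6Q 6Q 6Q QQ6 QQ6 6Q QQ6 6Q QQ6 6Q 6Q 6Q QQ6; concatenated:

6Q6QQQ6QQ66Q6Q6QQQ6QQ66QQQ66QQQ66Q6Q6QQQ6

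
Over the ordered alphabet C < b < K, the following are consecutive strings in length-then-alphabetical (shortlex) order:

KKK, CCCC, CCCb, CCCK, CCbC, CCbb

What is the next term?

CCbK

The successor of CCbb increments the rightmost position that isn't already K and resets every position after it to C.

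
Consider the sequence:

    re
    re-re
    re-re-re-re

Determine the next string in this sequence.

re-re-re-re-re-re-re-re

s(k+1) = s(k)·-·s(k) — each term doubles the last with '-' between the halves.
One more doubling of re-re-re-re gives the answer.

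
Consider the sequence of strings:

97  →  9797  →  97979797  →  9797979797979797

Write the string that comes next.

Each string is two copies of the previous one concatenated.
One more doubling of 9797979797979797 gives the answer.

97979797979797979797979797979797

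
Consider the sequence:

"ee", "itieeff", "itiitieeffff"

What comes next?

itiitiitieeffffff

Every step adds iti to the front and ff to the end of the previous string.
So the next term is iti·itiitieeffff·ff.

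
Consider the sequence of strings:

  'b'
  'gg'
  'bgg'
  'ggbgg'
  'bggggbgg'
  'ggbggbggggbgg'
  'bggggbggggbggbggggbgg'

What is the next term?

This is a Fibonacci-style word recurrence s(k) = s(k−2)·s(k−1): e.g. b·gg = bgg.
Continuing: ggbggbggggbgg · bggggbggggbggbggggbgg gives term 8.

ggbggbggggbggbggggbggggbggbggggbgg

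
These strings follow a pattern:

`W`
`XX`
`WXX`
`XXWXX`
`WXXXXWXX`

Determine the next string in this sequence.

XXWXXWXXXXWXX

From term 3 onward, concatenate the second-to-last term with the last: W·XX = WXX, XX·WXX = XXWXX, …
Continuing: XXWXX · WXXXXWXX gives term 6.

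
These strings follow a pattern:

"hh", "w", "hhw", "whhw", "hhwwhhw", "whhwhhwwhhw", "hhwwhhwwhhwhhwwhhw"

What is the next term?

From term 3 onward, concatenate the second-to-last term with the last: hh·w = hhw, w·hhw = whhw, …
The next term joins whhwhhwwhhw and hhwwhhwwhhwhhwwhhw.

whhwhhwwhhwhhwwhhwwhhwhhwwhhw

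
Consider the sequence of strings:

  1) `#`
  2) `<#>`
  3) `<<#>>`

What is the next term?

Each term wraps the previous one in < on the left and > on the right.
Applying this once more to <<#>>:

<<<#>>>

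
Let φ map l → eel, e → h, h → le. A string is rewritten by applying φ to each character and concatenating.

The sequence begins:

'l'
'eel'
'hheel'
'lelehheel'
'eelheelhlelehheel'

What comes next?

hheellehheelleeelheelhlelehheel

φ(eelheelhlelehheel) expands symbol-by-symbol to h h eel le h h eel le eel h eel h le le h h eel; joining the 17 pieces gives the next term.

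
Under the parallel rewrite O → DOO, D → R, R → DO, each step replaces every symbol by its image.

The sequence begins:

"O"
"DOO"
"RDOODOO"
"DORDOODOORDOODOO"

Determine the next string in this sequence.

φ(DORDOODOORDOODOO) expands symbol-by-symbol to R DOO DO R DOO DOO R DOO DOO DO R DOO DOO R DOO DOO; joining the 16 pieces gives the next term.

RDOODORDOODOORDOODOODORDOODOORDOODOO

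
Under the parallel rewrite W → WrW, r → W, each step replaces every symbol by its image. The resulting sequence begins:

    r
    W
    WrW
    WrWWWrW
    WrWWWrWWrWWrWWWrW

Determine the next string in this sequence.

Rewriting the 17 symbols of WrWWWrWWrWWrWWWrW one by one yields WrW W WrW WrW WrW W WrW WrW W WrW WrW W WrW WrW WrW W WrW; concatenated:

WrWWWrWWrWWrWWWrWWrWWWrWWrWWWrWWrWWrWWWrW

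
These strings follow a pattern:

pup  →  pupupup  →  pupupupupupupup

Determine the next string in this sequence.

Every step duplicates the string with 'u' between the halves.
One more doubling of pupupupupupupup gives the answer.

pupupupupupupupupupupupupupupup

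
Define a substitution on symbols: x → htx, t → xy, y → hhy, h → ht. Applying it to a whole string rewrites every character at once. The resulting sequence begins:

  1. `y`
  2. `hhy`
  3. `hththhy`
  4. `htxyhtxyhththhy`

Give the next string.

Rewriting the 15 symbols of htxyhtxyhththhy one by one yields ht xy htx hhy ht xy htx hhy ht xy ht xy ht ht hhy; concatenated:

htxyhtxhhyhtxyhtxhhyhtxyhtxyhththhy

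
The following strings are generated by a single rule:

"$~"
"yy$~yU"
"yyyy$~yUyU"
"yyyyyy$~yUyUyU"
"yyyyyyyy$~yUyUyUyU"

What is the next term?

Each term wraps the previous one in yy on the left and yU on the right.
So the next term is yy·yyyyyyyy$~yUyUyUyU·yU.

yyyyyyyyyy$~yUyUyUyUyU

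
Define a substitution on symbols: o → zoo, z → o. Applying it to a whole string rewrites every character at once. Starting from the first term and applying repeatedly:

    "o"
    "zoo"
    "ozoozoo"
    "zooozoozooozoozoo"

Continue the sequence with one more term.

ozoozoozooozoozooozoozoozooozoozooozoozoo

Replace each of the 17 characters of zooozoozooozoozoo in place — o zoo zoo zoo o zoo zoo o zoo zoo zoo o zoo zoo o zoo zoo — and concatenate.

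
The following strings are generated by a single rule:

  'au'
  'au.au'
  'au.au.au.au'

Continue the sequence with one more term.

Each string is two copies of the previous one joined by '.'.
Doubling au.au.au.au with '.' between the halves:

au.au.au.au.au.au.au.au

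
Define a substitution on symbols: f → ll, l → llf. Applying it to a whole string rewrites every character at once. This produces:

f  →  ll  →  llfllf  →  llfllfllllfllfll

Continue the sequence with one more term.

llfllfllllfllfllllfllfllfllfllllfllfllllfllf

φ(llfllfllllfllfll) expands symbol-by-symbol to llf llf ll llf llf ll llf llf llf llf ll llf llf ll llf llf; joining the 16 pieces gives the next term.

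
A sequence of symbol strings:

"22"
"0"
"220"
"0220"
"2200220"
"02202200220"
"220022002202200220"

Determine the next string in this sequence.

This is a Fibonacci-style word recurrence s(k) = s(k−2)·s(k−1): e.g. 22·0 = 220.
The next term joins 02202200220 and 220022002202200220.

02202200220220022002202200220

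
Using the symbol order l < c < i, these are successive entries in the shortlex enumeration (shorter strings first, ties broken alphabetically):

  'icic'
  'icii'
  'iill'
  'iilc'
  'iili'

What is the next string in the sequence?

iicl

Treat iili as a base-3 numeral over the given alphabet and add one, carrying through any trailing i's.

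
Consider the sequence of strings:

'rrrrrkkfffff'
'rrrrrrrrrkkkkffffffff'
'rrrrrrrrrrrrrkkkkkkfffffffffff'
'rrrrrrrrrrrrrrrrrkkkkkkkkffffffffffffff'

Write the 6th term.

rrrrrrrrrrrrrrrrrrrrrrrrrkkkkkkkkkkkkffffffffffffffffffff

Term n consists of 4n+1 r's, followed by 2n k's, followed by 3n+2 f's (n = 1, 2, …).
For term 6, n = 6, so the run lengths are 25, 12, 20.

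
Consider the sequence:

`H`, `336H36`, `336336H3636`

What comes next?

Each term wraps the previous one in 336 on the left and 36 on the right.
One more step from 336336H3636 gives the answer.

336336336H363636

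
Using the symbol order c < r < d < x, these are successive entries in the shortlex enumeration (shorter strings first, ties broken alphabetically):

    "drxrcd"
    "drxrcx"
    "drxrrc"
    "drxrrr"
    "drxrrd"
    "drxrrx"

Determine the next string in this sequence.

Treat drxrrx as a base-4 numeral over the given alphabet and add one, carrying through any trailing x's.

drxrdc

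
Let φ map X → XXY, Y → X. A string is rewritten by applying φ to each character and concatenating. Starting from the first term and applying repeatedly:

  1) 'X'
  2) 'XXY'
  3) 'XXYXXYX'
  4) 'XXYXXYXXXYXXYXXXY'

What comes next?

φ(XXYXXYXXXYXXYXXXY) expands symbol-by-symbol to XXY XXY X XXY XXY X XXY XXY XXY X XXY XXY X XXY XXY XXY X; joining the 17 pieces gives the next term.

XXYXXYXXXYXXYXXXYXXYXXYXXXYXXYXXXYXXYXXYX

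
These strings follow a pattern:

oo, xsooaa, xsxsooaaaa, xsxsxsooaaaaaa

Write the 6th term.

s(k+1) = xs·s(k)·aa, so each term gains xs as a prefix and aa as a suffix.
From xsxsxsooaaaaaa, 2 further steps: xsxsxsooaaaaaa → xsxsxsxsooaaaaaaaa → (answer).

xsxsxsxsxsooaaaaaaaaaa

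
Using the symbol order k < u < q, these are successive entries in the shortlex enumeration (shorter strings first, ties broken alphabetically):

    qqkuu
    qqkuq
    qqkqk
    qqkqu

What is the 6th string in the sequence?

Stepping forward 2 times from qqkqu: qqkqu → qqkqq, then the target.

qqukk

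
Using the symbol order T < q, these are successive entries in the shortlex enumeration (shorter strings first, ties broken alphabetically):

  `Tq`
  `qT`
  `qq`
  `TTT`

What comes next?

TTq

Treat TTT as a base-2 numeral over the given alphabet and add one, carrying through any trailing q's.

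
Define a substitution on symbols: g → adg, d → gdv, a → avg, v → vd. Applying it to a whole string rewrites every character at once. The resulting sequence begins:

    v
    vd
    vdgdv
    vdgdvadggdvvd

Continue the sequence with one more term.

vdgdvadggdvvdavggdvadgadggdvvdvdgdv

Replace each of the 13 characters of vdgdvadggdvvd in place — vd gdv adg gdv vd avg gdv adg adg gdv vd vd gdv — and concatenate.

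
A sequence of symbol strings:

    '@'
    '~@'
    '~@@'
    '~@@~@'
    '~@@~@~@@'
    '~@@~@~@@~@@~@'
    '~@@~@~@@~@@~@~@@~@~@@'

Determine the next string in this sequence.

From term 3 onward, concatenate the last term with the second-to-last: ~@·@ = ~@@, ~@@·~@ = ~@@~@, …
Continuing: ~@@~@~@@~@@~@~@@~@~@@ · ~@@~@~@@~@@~@ gives term 8.

~@@~@~@@~@@~@~@@~@~@@~@@~@~@@~@@~@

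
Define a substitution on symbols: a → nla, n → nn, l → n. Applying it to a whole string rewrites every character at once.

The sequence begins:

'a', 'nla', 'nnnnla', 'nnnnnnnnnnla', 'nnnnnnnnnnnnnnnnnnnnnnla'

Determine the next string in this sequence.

nnnnnnnnnnnnnnnnnnnnnnnnnnnnnnnnnnnnnnnnnnnnnnla

Applying the rule to each of the 24 symbols of nnnnnnnnnnnnnnnnnnnnnnla gives the pieces nn nn nn nn nn nn nn nn nn nn nn nn nn nn nn nn nn nn nn nn nn nn n nla, which concatenate to the answer.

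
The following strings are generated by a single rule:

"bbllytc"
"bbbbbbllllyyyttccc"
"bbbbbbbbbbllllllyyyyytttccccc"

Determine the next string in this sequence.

bbbbbbbbbbbbbbllllllllyyyyyyyttttccccccc

The n-th term is 4n-2 b's then 2n l's then 2n-1 y's then n t's then 2n-1 c's (n = 1, 2, …).
For the next term, n = 4, so the run lengths are 14, 8, 7, 4, 7.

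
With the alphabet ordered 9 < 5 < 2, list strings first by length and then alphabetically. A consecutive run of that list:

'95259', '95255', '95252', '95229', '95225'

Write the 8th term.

Stepping forward 3 times from 95225: 95225 → 95222 → 92999, then the target.

92995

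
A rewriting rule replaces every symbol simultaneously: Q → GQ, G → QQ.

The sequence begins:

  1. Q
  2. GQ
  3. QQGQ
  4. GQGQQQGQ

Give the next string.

Expanding GQGQQQGQ: G→QQ, Q→GQ, G→QQ, Q→GQ, Q→GQ, Q→GQ, G→QQ, Q→GQ. Concatenated: QQ GQ QQ GQ GQ GQ QQ GQ.

QQGQQQGQGQGQQQGQ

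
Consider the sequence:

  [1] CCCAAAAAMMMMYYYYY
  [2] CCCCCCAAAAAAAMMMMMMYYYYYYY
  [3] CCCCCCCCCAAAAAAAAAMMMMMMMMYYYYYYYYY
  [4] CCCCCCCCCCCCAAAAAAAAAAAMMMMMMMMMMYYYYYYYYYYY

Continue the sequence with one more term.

CCCCCCCCCCCCCCCAAAAAAAAAAAAAMMMMMMMMMMMMYYYYYYYYYYYYY

Each string has the form C^{3n} A^{2n+3} M^{2n+2} Y^{2n+3} (n = 1, 2, …).
At n = 5 the blocks have lengths 15, 13, 12, 13.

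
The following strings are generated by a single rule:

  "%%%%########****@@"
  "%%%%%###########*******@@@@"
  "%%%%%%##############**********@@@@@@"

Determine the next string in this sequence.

Each string has the form %^{n+2} #^{3n+2} *^{3n-2} @^{2n-2}, where the shown terms are n = 2, 3, 4.
Setting n = 5 gives 7, 17, 13, 8 characters in each block.

%%%%%%%#################*************@@@@@@@@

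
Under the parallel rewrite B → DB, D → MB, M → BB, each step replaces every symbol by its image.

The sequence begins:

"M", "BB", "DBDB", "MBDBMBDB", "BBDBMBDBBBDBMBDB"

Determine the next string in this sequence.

DBDBMBDBBBDBMBDBDBDBMBDBBBDBMBDB

Replace each of the 16 characters of BBDBMBDBBBDBMBDB in place — DB DB MB DB BB DB MB DB DB DB MB DB BB DB MB DB — and concatenate.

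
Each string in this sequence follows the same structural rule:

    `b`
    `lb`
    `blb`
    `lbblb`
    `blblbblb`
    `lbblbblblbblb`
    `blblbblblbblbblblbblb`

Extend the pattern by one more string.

Each term (from the third on) is the two preceding terms concatenated in order: term 3 = b·lb = blb.
The next term joins lbblbblblbblb and blblbblblbblbblblbblb.

lbblbblblbblbblblbblblbblbblblbblb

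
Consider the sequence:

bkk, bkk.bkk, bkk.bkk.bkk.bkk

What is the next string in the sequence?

bkk.bkk.bkk.bkk.bkk.bkk.bkk.bkk

Each string is two copies of the previous one joined by '.'.
So the next term is two copies of bkk.bkk.bkk.bkk with '.' between the halves.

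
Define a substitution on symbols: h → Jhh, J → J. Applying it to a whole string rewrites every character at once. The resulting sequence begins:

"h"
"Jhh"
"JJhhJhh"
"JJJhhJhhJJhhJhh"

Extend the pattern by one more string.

JJJJhhJhhJJhhJhhJJJhhJhhJJhhJhh

φ(JJJhhJhhJJhhJhh) expands symbol-by-symbol to J J J Jhh Jhh J Jhh Jhh J J Jhh Jhh J Jhh Jhh; joining the 15 pieces gives the next term.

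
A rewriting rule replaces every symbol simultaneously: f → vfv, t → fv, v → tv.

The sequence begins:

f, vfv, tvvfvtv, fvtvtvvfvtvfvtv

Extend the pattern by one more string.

vfvtvfvtvfvtvtvvfvtvfvtvvfvtvfvtv

φ(fvtvtvvfvtvfvtv) expands symbol-by-symbol to vfv tv fv tv fv tv tv vfv tv fv tv vfv tv fv tv; joining the 15 pieces gives the next term.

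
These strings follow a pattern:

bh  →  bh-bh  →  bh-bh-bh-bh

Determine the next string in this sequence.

Every step duplicates the string with '-' between the halves.
One more doubling of bh-bh-bh-bh gives the answer.

bh-bh-bh-bh-bh-bh-bh-bh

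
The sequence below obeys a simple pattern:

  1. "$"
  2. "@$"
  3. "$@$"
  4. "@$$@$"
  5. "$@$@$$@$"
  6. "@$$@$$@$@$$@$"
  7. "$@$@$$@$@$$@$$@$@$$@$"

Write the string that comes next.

From term 3 onward, concatenate the second-to-last term with the last: $·@$ = $@$, @$·$@$ = @$$@$, …
Continuing: @$$@$$@$@$$@$ · $@$@$$@$@$$@$$@$@$$@$ gives term 8.

@$$@$$@$@$$@$$@$@$$@$@$$@$$@$@$$@$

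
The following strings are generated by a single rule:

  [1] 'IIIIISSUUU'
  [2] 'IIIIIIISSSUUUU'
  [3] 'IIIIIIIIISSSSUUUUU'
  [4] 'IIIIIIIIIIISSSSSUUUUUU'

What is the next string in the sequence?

Reading off run lengths: I runs 5, 7, 9, 11; S runs 2, 3, 4, 5; U runs 3, 4, 5, 6 — each is linear in n, where the shown terms are n = 2, 3, 4, 5.
At n = 6 the blocks have lengths 13, 6, 7.

IIIIIIIIIIIIISSSSSSUUUUUUU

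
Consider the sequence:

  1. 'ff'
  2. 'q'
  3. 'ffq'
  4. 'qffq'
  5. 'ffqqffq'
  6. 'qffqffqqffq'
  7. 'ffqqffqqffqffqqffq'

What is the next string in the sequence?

qffqffqqffqffqqffqqffqffqqffq

This is a Fibonacci-style word recurrence s(k) = s(k−2)·s(k−1): e.g. ff·q = ffq.
So term 8 is qffqffqqffq·ffqqffqqffqffqqffq.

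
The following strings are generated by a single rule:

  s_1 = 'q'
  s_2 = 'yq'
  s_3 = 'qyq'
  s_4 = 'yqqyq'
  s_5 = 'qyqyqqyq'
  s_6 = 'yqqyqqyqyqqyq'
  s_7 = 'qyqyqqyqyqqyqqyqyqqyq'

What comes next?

yqqyqqyqyqqyqqyqyqqyqyqqyqqyqyqqyq

This is a Fibonacci-style word recurrence s(k) = s(k−2)·s(k−1): e.g. q·yq = qyq.
Continuing: yqqyqqyqyqqyq · qyqyqqyqyqqyqqyqyqqyq gives term 8.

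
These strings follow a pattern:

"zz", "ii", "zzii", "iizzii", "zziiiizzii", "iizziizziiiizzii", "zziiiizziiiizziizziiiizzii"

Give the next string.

iizziizziiiizziizziiiizziiiizziizziiiizzii

This is a Fibonacci-style word recurrence s(k) = s(k−2)·s(k−1): e.g. zz·ii = zzii.
Continuing: iizziizziiiizzii · zziiiizziiiizziizziiiizzii gives term 8.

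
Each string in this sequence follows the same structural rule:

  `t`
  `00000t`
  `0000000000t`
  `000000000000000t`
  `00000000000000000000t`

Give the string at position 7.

The strings grow by a fixed prefix 00000 each time.
From 00000000000000000000t, 2 further steps: 00000000000000000000t → 0000000000000000000000000t → (answer).

000000000000000000000000000000t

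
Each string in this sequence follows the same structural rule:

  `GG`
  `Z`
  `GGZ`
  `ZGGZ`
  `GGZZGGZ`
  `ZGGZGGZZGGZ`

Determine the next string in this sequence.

This is a Fibonacci-style word recurrence s(k) = s(k−2)·s(k−1): e.g. GG·Z = GGZ.
The next term joins GGZZGGZ and ZGGZGGZZGGZ.

GGZZGGZZGGZGGZZGGZ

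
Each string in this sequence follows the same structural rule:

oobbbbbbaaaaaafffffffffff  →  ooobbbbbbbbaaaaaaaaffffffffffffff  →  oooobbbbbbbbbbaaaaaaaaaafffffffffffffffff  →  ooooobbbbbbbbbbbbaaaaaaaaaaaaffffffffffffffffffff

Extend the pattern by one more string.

oooooobbbbbbbbbbbbbbaaaaaaaaaaaaaafffffffffffffffffffffff

Reading off run lengths: o runs 2, 3, 4, 5; b runs 6, 8, 10, 12; a runs 6, 8, 10, 12; f runs 11, 14, 17, 20 — each is linear in n, where the shown terms are n = 3, 4, 5, 6.
For the next term, n = 7, so the run lengths are 6, 14, 14, 23.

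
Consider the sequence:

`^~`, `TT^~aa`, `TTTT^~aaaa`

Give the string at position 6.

TTTTTTTTTT^~aaaaaaaaaa

Each term wraps the previous one in TT on the left and aa on the right.
From TTTT^~aaaa, 3 further steps: TTTT^~aaaa → TTTTTT^~aaaaaa → TTTTTTTT^~aaaaaaaa → (answer).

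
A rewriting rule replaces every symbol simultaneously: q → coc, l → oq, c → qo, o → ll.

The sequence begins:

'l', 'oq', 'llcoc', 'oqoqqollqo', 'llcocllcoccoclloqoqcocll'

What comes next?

Applying the rule to each of the 24 symbols of llcocllcoccoclloqoqcocll gives the pieces oq oq qo ll qo oq oq qo ll qo qo ll qo oq oq ll coc ll coc qo ll qo oq oq, which concatenate to the answer.

oqoqqollqooqoqqollqoqollqooqoqllcocllcocqollqooqoq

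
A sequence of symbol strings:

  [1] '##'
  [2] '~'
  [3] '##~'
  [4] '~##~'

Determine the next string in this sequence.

Each term (from the third on) is the two preceding terms concatenated in order: term 3 = ##·~ = ##~.
Continuing: ##~ · ~##~ gives term 5.

##~~##~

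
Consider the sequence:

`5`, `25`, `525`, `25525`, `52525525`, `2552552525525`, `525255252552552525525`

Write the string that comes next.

This is a Fibonacci-style word recurrence s(k) = s(k−2)·s(k−1): e.g. 5·25 = 525.
So term 8 is 2552552525525·525255252552552525525.

2552552525525525255252552552525525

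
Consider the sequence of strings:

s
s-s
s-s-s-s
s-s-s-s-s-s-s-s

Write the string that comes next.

s-s-s-s-s-s-s-s-s-s-s-s-s-s-s-s

Every step duplicates the string with '-' between the halves.
One more doubling of s-s-s-s-s-s-s-s gives the answer.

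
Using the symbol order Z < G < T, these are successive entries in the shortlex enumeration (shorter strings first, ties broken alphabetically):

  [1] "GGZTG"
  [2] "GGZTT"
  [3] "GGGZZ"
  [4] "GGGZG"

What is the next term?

GGGZT

Find the rightmost character of GGGZG below T, bump it to the next letter, and reset everything to its right to Z.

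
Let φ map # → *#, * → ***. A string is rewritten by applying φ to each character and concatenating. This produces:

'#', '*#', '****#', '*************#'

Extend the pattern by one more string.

Rewriting the 14 symbols of *************# one by one yields *** *** *** *** *** *** *** *** *** *** *** *** *** *#; concatenated:

****************************************#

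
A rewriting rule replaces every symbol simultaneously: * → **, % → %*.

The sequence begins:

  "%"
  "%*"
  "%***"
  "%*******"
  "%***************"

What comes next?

%*******************************

φ(%***************) expands symbol-by-symbol to %* ** ** ** ** ** ** ** ** ** ** ** ** ** ** **; joining the 16 pieces gives the next term.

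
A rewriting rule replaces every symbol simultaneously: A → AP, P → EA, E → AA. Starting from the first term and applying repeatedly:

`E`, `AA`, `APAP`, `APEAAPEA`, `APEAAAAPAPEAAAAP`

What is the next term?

APEAAAAPAPAPAPEAAPEAAAAPAPAPAPEA

Replace each of the 16 characters of APEAAAAPAPEAAAAP in place — AP EA AA AP AP AP AP EA AP EA AA AP AP AP AP EA — and concatenate.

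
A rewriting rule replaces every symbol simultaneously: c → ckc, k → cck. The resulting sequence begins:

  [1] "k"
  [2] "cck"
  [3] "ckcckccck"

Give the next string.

Apply φ to ckcckccck symbol by symbol: c→ckc, k→cck, c→ckc, c→ckc, k→cck, c→ckc, c→ckc, c→ckc, k→cck; joined: ckc cck ckc ckc cck ckc ckc ckc cck.

ckccckckcckccckckcckcckccck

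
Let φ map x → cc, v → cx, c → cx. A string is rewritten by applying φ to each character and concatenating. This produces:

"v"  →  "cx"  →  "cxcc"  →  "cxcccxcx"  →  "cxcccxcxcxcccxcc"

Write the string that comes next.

Rewriting the 16 symbols of cxcccxcxcxcccxcc one by one yields cx cc cx cx cx cc cx cc cx cc cx cx cx cc cx cx; concatenated:

cxcccxcxcxcccxcccxcccxcxcxcccxcx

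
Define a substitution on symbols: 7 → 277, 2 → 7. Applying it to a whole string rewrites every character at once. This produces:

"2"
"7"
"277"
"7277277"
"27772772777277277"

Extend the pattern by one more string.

Rewriting the 17 symbols of 27772772777277277 one by one yields 7 277 277 277 7 277 277 7 277 277 277 7 277 277 7 277 277; concatenated:

72772772777277277727727727772772777277277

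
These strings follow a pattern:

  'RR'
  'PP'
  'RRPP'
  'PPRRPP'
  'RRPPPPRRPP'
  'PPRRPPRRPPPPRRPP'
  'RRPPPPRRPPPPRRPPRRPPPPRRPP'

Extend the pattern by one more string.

From term 3 onward, concatenate the second-to-last term with the last: RR·PP = RRPP, PP·RRPP = PPRRPP, …
The next term joins PPRRPPRRPPPPRRPP and RRPPPPRRPPPPRRPPRRPPPPRRPP.

PPRRPPRRPPPPRRPPRRPPPPRRPPPPRRPPRRPPPPRRPP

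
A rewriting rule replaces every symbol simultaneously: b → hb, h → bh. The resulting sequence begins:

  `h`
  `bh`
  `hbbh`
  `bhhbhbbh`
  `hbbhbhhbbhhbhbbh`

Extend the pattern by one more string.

Applying the rule to each of the 16 symbols of hbbhbhhbbhhbhbbh gives the pieces bh hb hb bh hb bh bh hb hb bh bh hb bh hb hb bh, which concatenate to the answer.

bhhbhbbhhbbhbhhbhbbhbhhbbhhbhbbh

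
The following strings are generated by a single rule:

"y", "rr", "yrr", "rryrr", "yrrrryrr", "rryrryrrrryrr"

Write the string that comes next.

From term 3 onward, concatenate the second-to-last term with the last: y·rr = yrr, rr·yrr = rryrr, …
Continuing: yrrrryrr · rryrryrrrryrr gives term 7.

yrrrryrrrryrryrrrryrr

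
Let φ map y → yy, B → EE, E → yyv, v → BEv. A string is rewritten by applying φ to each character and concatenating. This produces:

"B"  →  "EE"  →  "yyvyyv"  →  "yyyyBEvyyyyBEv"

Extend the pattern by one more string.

Rewriting the 14 symbols of yyyyBEvyyyyBEv one by one yields yy yy yy yy EE yyv BEv yy yy yy yy EE yyv BEv; concatenated:

yyyyyyyyEEyyvBEvyyyyyyyyEEyyvBEv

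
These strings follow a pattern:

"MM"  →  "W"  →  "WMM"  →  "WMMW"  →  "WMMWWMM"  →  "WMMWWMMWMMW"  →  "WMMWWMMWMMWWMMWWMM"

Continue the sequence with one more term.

WMMWWMMWMMWWMMWWMMWMMWWMMWMMW

Each term (from the third on) is the previous term followed by the one before it: term 3 = W·MM = WMM.
The next term joins WMMWWMMWMMWWMMWWMM and WMMWWMMWMMW.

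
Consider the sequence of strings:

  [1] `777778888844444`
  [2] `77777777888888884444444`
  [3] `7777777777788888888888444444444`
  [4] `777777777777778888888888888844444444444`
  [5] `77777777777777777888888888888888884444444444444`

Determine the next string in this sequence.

Reading off run lengths: 7 runs 5, 8, 11, 14, 17; 8 runs 5, 8, 11, 14, 17; 4 runs 5, 7, 9, 11, 13 — each is linear in n (n = 1, 2, …).
For the next term, n = 6, so the run lengths are 20, 20, 15.

7777777777777777777788888888888888888888444444444444444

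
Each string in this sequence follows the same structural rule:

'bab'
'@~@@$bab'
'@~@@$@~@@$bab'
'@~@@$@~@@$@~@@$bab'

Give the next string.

@~@@$@~@@$@~@@$@~@@$bab

The strings grow by a fixed prefix @~@@$ each time.
One more step from @~@@$@~@@$@~@@$bab gives the answer.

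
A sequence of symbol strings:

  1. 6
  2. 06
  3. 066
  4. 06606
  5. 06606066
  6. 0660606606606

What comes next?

This is a Fibonacci-style word recurrence s(k) = s(k−1)·s(k−2): e.g. 06·6 = 066.
So term 7 is 0660606606606·06606066.

066060660660606606066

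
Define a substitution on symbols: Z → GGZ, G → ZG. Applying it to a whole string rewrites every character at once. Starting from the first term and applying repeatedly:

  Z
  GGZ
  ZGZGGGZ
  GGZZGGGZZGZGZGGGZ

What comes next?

Replace each of the 17 characters of GGZZGGGZZGZGZGGGZ in place — ZG ZG GGZ GGZ ZG ZG ZG GGZ GGZ ZG GGZ ZG GGZ ZG ZG ZG GGZ — and concatenate.

ZGZGGGZGGZZGZGZGGGZGGZZGGGZZGGGZZGZGZGGGZ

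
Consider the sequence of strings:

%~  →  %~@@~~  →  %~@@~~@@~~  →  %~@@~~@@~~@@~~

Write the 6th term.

Every step adds @@~~ to the end: s(k+1) = s(k)·@@~~.
From %~@@~~@@~~@@~~, 2 further steps: %~@@~~@@~~@@~~ → %~@@~~@@~~@@~~@@~~ → (answer).

%~@@~~@@~~@@~~@@~~@@~~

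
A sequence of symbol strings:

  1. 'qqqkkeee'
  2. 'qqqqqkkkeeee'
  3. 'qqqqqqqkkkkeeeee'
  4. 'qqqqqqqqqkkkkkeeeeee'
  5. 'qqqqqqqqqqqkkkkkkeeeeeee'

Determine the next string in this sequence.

Each string has the form q^{2n+1} k^{n+1} e^{n+2} (n = 1, 2, …).
Setting n = 6 gives 13, 7, 8 characters in each block.

qqqqqqqqqqqqqkkkkkkkeeeeeeee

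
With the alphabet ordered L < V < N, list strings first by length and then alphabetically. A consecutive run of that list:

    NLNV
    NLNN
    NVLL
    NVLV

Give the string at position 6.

NVVL

Stepping forward 2 times from NVLV: NVLV → NVLN, then the target.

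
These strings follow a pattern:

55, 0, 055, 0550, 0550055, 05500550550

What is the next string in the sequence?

Each term (from the third on) is the previous term followed by the one before it: term 3 = 0·55 = 055.
The next term joins 05500550550 and 0550055.

055005505500550055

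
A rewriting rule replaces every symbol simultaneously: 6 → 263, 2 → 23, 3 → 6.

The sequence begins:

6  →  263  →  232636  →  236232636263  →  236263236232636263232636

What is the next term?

Replace each of the 24 characters of 236263236232636263232636 in place — 23 6 263 23 263 6 23 6 263 23 6 23 263 6 263 23 263 6 23 6 23 263 6 263 — and concatenate.

236263232636236263236232636263232636236232636263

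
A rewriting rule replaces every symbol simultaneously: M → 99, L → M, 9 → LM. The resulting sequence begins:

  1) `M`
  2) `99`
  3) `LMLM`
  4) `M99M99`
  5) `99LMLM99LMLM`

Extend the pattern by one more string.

LMLMM99M99LMLMM99M99

Expanding 99LMLM99LMLM: 9→LM, 9→LM, L→M, M→99, L→M, M→99, 9→LM, 9→LM, L→M, M→99, L→M, M→99. Concatenated: LM LM M 99 M 99 LM LM M 99 M 99.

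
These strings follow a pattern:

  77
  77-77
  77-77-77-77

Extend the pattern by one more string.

s(k+1) = s(k)·-·s(k) — each term doubles the last with '-' between the halves.
Doubling 77-77-77-77 with '-' between the halves:

77-77-77-77-77-77-77-77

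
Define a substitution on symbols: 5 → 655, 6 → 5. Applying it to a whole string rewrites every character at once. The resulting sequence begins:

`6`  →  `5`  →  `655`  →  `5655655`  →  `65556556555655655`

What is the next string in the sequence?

56556556555655655565565565556556555655655

φ(65556556555655655) expands symbol-by-symbol to 5 655 655 655 5 655 655 5 655 655 655 5 655 655 5 655 655; joining the 17 pieces gives the next term.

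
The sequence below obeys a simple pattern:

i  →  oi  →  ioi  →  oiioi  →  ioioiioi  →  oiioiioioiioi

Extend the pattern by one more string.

Each term (from the third on) is the two preceding terms concatenated in order: term 3 = i·oi = ioi.
Continuing: ioioiioi · oiioiioioiioi gives term 7.

ioioiioioiioiioioiioi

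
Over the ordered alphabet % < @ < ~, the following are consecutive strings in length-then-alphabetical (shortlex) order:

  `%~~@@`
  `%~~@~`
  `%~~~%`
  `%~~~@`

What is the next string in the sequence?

Find the rightmost character of %~~~@ below ~, bump it to the next letter, and reset everything to its right to %.

%~~~~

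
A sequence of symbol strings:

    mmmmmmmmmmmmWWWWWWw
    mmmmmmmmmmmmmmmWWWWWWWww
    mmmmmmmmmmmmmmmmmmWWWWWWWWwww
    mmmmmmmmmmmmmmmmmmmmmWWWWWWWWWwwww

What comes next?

mmmmmmmmmmmmmmmmmmmmmmmmWWWWWWWWWWwwwww

The n-th term is 3n+3 m's then n+3 W's then n-2 w's, where the shown terms are n = 3, 4, 5, 6.
For the next term, n = 7, so the run lengths are 24, 10, 5.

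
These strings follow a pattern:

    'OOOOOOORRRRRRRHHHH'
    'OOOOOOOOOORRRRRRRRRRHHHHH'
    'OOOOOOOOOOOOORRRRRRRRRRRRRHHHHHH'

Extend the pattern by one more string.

Term n consists of 3n+1 O's, followed by 3n+1 R's, followed by n+2 H's, where the shown terms are n = 2, 3, 4.
At n = 5 the blocks have lengths 16, 16, 7.

OOOOOOOOOOOOOOOORRRRRRRRRRRRRRRRHHHHHHH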